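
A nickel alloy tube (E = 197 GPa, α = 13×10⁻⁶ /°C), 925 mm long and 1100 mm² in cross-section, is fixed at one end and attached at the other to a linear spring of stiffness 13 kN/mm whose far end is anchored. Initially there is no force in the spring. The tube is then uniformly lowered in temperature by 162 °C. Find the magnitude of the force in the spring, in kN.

P ≈ 24 kN

Free thermal contraction: δ_free = αΔT L = 13×10⁻⁶ × 162 × 925 = 1.948 mm.
Let P be the tensile force in the spring. The tube extends elastically by PL/(AE) and the spring stretches by P/k; together these equal δ_free.
So P = δ_free / [L/(AE) + 1/k] = 1.948 / [ 925/(1100×197×10³) + 1/(13×10³) ].
P = 1.948 / 8.119×10⁻⁵ = 23990 N.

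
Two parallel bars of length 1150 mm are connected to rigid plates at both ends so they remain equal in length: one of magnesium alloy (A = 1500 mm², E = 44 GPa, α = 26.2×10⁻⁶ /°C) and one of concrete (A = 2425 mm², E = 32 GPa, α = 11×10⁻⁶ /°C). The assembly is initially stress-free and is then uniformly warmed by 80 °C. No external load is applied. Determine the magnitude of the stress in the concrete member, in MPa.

The magnesium alloy has the larger α, so on heating it would change length more than the concrete if both were free. The rigid plates force a common final length, so the magnesium alloy is put into compression and the concrete into tension, with equal and opposite forces P (no external load).
Equating the net (thermal + elastic) strains gives |α₁ − α₂|·ΔT = P·[1/(A₁E₁) + 1/(A₂E₂)].
|α₁ − α₂|·ΔT = 15.2×10⁻⁶ × 80 = 0.001216.
1/(A₁E₁) + 1/(A₂E₂) = 1/(1500×44×10³) + 1/(2425×32×10³) = 2.804×10⁻⁸ N⁻¹.
P = 0.001216 / 2.804×10⁻⁸ = 43370 N = 43.37 kN.
σ_{concrete} = P/A₂ = 43370/2425 = 17.88 MPa, tensile.

σ ≈ 17.9 MPa (tensile)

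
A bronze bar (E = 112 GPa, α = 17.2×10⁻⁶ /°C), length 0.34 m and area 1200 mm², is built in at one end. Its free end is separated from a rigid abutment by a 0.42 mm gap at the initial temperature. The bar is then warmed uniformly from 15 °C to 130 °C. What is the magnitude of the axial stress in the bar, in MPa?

σ ≈ 83.2 MPa (compressive)

Free thermal elongation = αΔT L = 17.2×10⁻⁶ × 115 × 340 = 0.6725 mm.
After closing the 0.42 mm clearance, 0.6725 − 0.42 = 0.2525 mm of expansion remains to be suppressed by the wall.
Compatibility: PL/(AE) = 0.2525 mm, so σ = P/A = E × (0.2525/340) = 83.18 MPa.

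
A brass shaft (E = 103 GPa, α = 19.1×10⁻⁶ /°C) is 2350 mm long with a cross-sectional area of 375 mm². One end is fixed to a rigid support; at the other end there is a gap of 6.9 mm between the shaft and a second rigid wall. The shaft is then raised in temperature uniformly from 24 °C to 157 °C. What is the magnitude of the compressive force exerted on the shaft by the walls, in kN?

P ≈ 0 kN

If the wall were absent the shaft would grow by αΔT L = 19.1×10⁻⁶ × 133 × 2350 = 5.97 mm.
Since δ_free = 5.97 mm is less than the 6.9 mm gap, the shaft never touches the wall. No axial force develops.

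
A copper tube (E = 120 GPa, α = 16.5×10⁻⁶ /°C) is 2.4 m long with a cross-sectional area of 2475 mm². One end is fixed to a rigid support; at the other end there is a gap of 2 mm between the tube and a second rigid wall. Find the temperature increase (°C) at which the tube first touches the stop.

Contact occurs when the free expansion equals the gap: αΔT L = 2 mm.
So ΔT = g/(αL) = 2/(16.5×10⁻⁶ × 2400) = 50.51 °C.

ΔT ≈ 50.5 °C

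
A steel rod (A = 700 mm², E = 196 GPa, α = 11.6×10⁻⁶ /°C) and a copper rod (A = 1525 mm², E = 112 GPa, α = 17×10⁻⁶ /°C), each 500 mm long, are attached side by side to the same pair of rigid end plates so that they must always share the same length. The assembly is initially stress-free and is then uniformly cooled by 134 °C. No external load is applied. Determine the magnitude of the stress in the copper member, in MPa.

σ ≈ 36.1 MPa (tensile)

The copper has the larger α, so on cooling it would change length more than the steel if both were free. The rigid plates force a common final length, so the copper is put into tension and the steel into compression, with equal and opposite forces P (no external load).
Setting the final lengths equal and cancelling L: (α₁ − α₂)ΔT = P/(A₁E₁) + P/(A₂E₂).
|α₁ − α₂|·ΔT = 5.4×10⁻⁶ × 134 = 0.0007236.
1/(A₁E₁) + 1/(A₂E₂) = 1/(700×196×10³) + 1/(1525×112×10³) = 1.314×10⁻⁸ N⁻¹.
P = 0.0007236 / 1.314×10⁻⁸ = 55050 N = 55.05 kN.
σ_{copper} = P/A₂ = 55050/1525 = 36.1 MPa, tensile.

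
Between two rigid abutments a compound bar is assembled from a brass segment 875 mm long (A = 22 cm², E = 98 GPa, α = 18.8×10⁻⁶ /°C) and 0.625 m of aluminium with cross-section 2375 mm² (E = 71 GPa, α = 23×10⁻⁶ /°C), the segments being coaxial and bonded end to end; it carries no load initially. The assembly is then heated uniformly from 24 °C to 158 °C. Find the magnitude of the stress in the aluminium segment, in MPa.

σ ≈ 224 MPa (compressive)

If the supports were absent, the total length change would be Σ αᵢΔT Lᵢ = 18.8×10⁻⁶×134×875 + 23×10⁻⁶×134×625 = 4.131 mm.
Since the ends are fixed, an axial force P builds up, equal in every segment, with P · Σ Lᵢ/(AᵢEᵢ) = δ_free.
The series flexibility is Σ Lᵢ/(AᵢEᵢ) = 875/(2200×98×10³) + 625/(2375×71×10³) = 7.765×10⁻⁶ mm/N.
P = 4.131 / 7.765×10⁻⁶ = 532000 N = 532 kN, compressive.
σ_{aluminium} = P / A = 532000 / 2375 = 224 MPa.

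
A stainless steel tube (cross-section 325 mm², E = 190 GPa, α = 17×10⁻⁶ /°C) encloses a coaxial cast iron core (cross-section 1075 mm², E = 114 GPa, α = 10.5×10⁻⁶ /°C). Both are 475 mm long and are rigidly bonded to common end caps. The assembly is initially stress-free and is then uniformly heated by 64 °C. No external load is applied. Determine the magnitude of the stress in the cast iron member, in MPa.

The stainless steel has the larger α, so on heating it would change length more than the cast iron if both were free. The rigid plates force a common final length, so the stainless steel is put into compression and the cast iron into tension, with equal and opposite forces P (no external load).
Equating the net (thermal + elastic) strains gives |α₁ − α₂|·ΔT = P·[1/(A₁E₁) + 1/(A₂E₂)].
|α₁ − α₂|·ΔT = 6.5×10⁻⁶ × 64 = 0.000416.
1/(A₁E₁) + 1/(A₂E₂) = 1/(325×190×10³) + 1/(1075×114×10³) = 2.435×10⁻⁸ N⁻¹.
P = 0.000416 / 2.435×10⁻⁸ = 17080 N = 17.08 kN.
σ_{cast iron} = P/A₂ = 17080/1075 = 15.89 MPa, tensile.

σ ≈ 15.9 MPa (tensile)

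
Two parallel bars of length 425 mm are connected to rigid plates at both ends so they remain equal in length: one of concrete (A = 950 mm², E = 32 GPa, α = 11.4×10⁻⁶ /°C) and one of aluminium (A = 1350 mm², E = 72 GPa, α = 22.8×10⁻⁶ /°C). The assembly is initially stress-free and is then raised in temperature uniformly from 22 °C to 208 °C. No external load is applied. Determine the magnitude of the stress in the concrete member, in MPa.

Both members must finish at the same length. With the larger α, the aluminium tends to over-expand; the plates restrain it, putting the aluminium in compression and the concrete in tension. With no external load the two internal forces are equal and opposite, magnitude P.
Setting the final lengths equal and cancelling L: (α₁ − α₂)ΔT = P/(A₁E₁) + P/(A₂E₂).
|α₁ − α₂|·ΔT = 11.4×10⁻⁶ × 186 = 0.00212.
1/(A₁E₁) + 1/(A₂E₂) = 1/(950×32×10³) + 1/(1350×72×10³) = 4.318×10⁻⁸ N⁻¹.
P = 0.00212 / 4.318×10⁻⁸ = 49100 N = 49.1 kN.
σ_{concrete} = P/A₁ = 49100/950 = 51.69 MPa, tensile.

σ ≈ 51.7 MPa (tensile)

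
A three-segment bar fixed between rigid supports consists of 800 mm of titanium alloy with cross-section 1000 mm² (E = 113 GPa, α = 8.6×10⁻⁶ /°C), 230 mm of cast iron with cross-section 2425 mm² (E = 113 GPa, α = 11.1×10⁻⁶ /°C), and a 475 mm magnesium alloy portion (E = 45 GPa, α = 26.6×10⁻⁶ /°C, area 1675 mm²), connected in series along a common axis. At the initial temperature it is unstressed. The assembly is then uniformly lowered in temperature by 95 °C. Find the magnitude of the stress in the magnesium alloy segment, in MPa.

σ ≈ 88 MPa (tensile)

If the supports were absent, the total length change would be Σ αᵢΔT Lᵢ = 8.6×10⁻⁶×95×800 + 11.1×10⁻⁶×95×230 + 26.6×10⁻⁶×95×475 = 2.096 mm.
The walls prevent any net length change, so an axial force P (same in every segment) develops. Compatibility: P · Σ Lᵢ/(AᵢEᵢ) = δ_free.
Σ Lᵢ/(AᵢEᵢ) = 800/(1000×113×10³) + 230/(2425×113×10³) + 475/(1675×45×10³) = 1.422×10⁻⁵ mm/N.
So P = 2.096 / 1.422×10⁻⁵ = 147.4 kN, tensile.
σ_{magnesium alloy} = P / A = 147400 / 1675 = 88.01 MPa.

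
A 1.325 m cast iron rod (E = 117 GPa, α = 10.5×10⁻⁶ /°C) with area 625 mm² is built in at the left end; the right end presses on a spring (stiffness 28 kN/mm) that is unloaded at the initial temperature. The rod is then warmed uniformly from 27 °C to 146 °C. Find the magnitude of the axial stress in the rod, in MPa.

Free thermal expansion: δ_free = αΔT L = 10.5×10⁻⁶ × 119 × 1325 = 1.656 mm.
Let P be the compressive force at the spring. The rod shortens elastically by PL/(AE) and the spring compresses by P/k; together these equal δ_free.
P [ L/(AE) + 1/k ] = δ_free → P [ 1325/(625×117×10³) + 1/(28×10³) ] = 1.656.
P = 1.656 / 5.383×10⁻⁵ = 30750 N.
σ = P/A = 30750/625 = 49.21 MPa.

σ ≈ 49.2 MPa (compressive)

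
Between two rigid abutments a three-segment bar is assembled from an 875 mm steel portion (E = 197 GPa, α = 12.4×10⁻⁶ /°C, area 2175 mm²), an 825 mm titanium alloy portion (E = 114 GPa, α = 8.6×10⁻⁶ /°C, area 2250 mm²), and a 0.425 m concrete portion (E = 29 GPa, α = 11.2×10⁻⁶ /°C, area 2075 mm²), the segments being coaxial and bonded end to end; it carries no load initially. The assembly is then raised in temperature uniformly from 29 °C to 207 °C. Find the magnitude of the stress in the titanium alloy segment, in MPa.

σ ≈ 146 MPa (compressive)

Free thermal expansion of the whole bar: Σ αᵢΔT Lᵢ = 12.4×10⁻⁶×178×875 + 8.6×10⁻⁶×178×825 + 11.2×10⁻⁶×178×425 = 4.041 mm.
The walls prevent any net length change, so an axial force P (same in every segment) develops. Compatibility: P · Σ Lᵢ/(AᵢEᵢ) = δ_free.
Σ Lᵢ/(AᵢEᵢ) = 875/(2175×197×10³) + 825/(2250×114×10³) + 425/(2075×29×10³) = 1.232×10⁻⁵ mm/N.
Hence P = δ_free / Σ(L/AE) = 4.041/1.232×10⁻⁵ = 328 kN (compressive).
σ_{titanium alloy} = P / A = 328000 / 2250 = 145.8 MPa.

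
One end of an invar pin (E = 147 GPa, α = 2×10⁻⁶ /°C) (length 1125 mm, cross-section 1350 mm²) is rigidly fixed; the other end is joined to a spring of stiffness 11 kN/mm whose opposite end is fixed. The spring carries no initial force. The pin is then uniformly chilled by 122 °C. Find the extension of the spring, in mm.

If the spring were absent the pin would shorten by αΔT L = 2×10⁻⁶ × 122 × 1125 = 0.2745 mm.
Let P be the tensile force in the spring. The pin extends elastically by PL/(AE) and the spring stretches by P/k; together these equal δ_free.
P [ L/(AE) + 1/k ] = δ_free → P [ 1125/(1350×147×10³) + 1/(11×10³) ] = 0.2745.
P = 0.2745 / 9.658×10⁻⁵ = 2842 N.
Spring extension = P/k = 2842/(11×10³) = 0.2584 mm.

δ ≈ 0.258 mm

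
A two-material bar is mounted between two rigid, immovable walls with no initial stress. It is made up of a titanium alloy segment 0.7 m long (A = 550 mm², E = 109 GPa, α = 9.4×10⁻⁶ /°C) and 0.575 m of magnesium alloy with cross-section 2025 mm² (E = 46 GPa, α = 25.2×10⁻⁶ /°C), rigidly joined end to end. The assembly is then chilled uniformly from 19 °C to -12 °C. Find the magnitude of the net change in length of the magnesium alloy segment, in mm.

Free thermal contraction of the whole bar: Σ αᵢΔT Lᵢ = 9.4×10⁻⁶×31×700 + 25.2×10⁻⁶×31×575 = 0.6532 mm.
The rigid supports impose zero overall length change; the single axial force P common to all segments must satisfy P Σ Lᵢ/(AᵢEᵢ) = δ_free.
Σ Lᵢ/(AᵢEᵢ) = 700/(550×109×10³) + 575/(2025×46×10³) = 1.785×10⁻⁵ mm/N.
P = 0.6532 / 1.785×10⁻⁵ = 36590 N = 36.59 kN, tensile.
For the magnesium alloy segment, free thermal change = 25.2×10⁻⁶×31×575 = 0.4492 mm and elastic change from P = 36590×575/(2025×46×10³) = 0.2259 mm; these oppose, so the net change is 0.223 mm (segment shortens).

|ΔL| ≈ 0.223 mm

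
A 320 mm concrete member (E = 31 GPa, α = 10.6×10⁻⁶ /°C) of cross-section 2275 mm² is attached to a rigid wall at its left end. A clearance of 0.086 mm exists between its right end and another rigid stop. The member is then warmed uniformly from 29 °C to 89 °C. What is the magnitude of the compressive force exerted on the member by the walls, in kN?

P ≈ 25.9 kN

Unrestrained expansion: δ_free = αΔT L = 10.6×10⁻⁶ × 60 × 320 = 0.2035 mm.
This exceeds the 0.086 mm gap, so the wall pushes back. The portion of expansion that must be recovered elastically is δ_free − gap = 0.2035 − 0.086 = 0.1175 mm.
So σ = E(δ_free − g)/L = 31×10³ × 0.1175/320 = 11.38 MPa.
P = σA = 11.38 × 2275 = 25.9 kN.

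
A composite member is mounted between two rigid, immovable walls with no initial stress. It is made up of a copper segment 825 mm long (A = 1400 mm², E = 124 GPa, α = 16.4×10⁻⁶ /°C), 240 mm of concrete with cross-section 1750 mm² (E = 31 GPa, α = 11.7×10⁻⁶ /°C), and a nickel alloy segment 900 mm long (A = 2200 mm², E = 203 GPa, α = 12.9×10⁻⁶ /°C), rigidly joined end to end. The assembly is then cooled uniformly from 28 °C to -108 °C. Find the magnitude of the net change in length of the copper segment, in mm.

If the supports were absent, the total length change would be Σ αᵢΔT Lᵢ = 16.4×10⁻⁶×136×825 + 11.7×10⁻⁶×136×240 + 12.9×10⁻⁶×136×900 = 3.801 mm.
Since the ends are fixed, an axial force P builds up, equal in every segment, with P · Σ Lᵢ/(AᵢEᵢ) = δ_free.
Σ Lᵢ/(AᵢEᵢ) = 825/(1400×124×10³) + 240/(1750×31×10³) + 900/(2200×203×10³) = 1.119×10⁻⁵ mm/N.
P = 3.801 / 1.119×10⁻⁵ = 339600 N = 339.6 kN, tensile.
For the copper segment, free thermal change = 16.4×10⁻⁶×136×825 = 1.84 mm and elastic change from P = 339600×825/(1400×124×10³) = 1.614 mm; these oppose, so the net change is 0.226 mm (segment shortens).

|ΔL| ≈ 0.226 mm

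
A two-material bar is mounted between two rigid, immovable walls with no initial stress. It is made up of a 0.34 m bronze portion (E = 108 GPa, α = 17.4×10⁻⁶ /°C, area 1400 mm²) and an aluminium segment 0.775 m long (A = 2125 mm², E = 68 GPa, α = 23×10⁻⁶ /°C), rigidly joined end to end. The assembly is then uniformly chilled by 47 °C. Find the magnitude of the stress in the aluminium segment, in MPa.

With the walls removed the bar would change length by δ_free = Σ αᵢΔT Lᵢ = 17.4×10⁻⁶×47×340 + 23×10⁻⁶×47×775 = 1.116 mm.
Since the ends are fixed, an axial force P builds up, equal in every segment, with P · Σ Lᵢ/(AᵢEᵢ) = δ_free.
Σ Lᵢ/(AᵢEᵢ) = 340/(1400×108×10³) + 775/(2125×68×10³) = 7.612×10⁻⁶ mm/N.
Hence P = δ_free / Σ(L/AE) = 1.116/7.612×10⁻⁶ = 146.6 kN (tensile).
σ_{aluminium} = P / A = 146600 / 2125 = 68.98 MPa.

σ ≈ 69 MPa (tensile)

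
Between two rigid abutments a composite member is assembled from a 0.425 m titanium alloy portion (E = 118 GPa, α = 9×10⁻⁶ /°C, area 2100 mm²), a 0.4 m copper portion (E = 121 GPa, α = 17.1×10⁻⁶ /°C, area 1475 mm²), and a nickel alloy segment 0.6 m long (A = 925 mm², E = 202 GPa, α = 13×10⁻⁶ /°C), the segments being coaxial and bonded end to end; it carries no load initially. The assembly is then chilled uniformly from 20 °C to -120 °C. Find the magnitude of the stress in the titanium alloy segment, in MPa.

σ ≈ 172 MPa (tensile)

If the supports were absent, the total length change would be Σ αᵢΔT Lᵢ = 9×10⁻⁶×140×425 + 17.1×10⁻⁶×140×400 + 13×10⁻⁶×140×600 = 2.585 mm.
The rigid supports impose zero overall length change; the single axial force P common to all segments must satisfy P Σ Lᵢ/(AᵢEᵢ) = δ_free.
The series flexibility is Σ Lᵢ/(AᵢEᵢ) = 425/(2100×118×10³) + 400/(1475×121×10³) + 600/(925×202×10³) = 7.167×10⁻⁶ mm/N.
So P = 2.585 / 7.167×10⁻⁶ = 360.7 kN, tensile.
σ_{titanium alloy} = P / A = 360700 / 2100 = 171.7 MPa.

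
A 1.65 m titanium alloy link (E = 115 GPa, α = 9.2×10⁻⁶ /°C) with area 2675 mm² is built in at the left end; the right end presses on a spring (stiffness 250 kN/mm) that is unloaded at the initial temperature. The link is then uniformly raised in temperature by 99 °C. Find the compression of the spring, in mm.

δ ≈ 0.642 mm

Free thermal expansion: δ_free = αΔT L = 9.2×10⁻⁶ × 99 × 1650 = 1.503 mm.
With a force P in the spring, the elastic change of the link is PL/(AE) and that of the spring is P/k; compatibility requires their sum to equal δ_free.
P [ L/(AE) + 1/k ] = δ_free → P [ 1650/(2675×115×10³) + 1/(250×10³) ] = 1.503.
P = 1.503 / 9.364×10⁻⁶ = 160500 N.
Spring compression = P/k = 160500/(250×10³) = 0.642 mm.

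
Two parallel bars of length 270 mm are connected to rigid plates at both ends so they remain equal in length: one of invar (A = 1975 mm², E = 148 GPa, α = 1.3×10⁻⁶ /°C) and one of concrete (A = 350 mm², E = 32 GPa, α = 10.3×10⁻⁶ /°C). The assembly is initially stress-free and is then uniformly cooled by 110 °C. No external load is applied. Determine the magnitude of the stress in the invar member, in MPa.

Equilibrium of a rigid end plate with no external load gives equal and opposite internal forces ±P in the two members. Since α_{concrete} > α_{invar}, cooling drives the concrete into tension and the invar into compression.
Equating the net (thermal + elastic) strains gives |α₁ − α₂|·ΔT = P·[1/(A₁E₁) + 1/(A₂E₂)].
|α₁ − α₂|·ΔT = 9×10⁻⁶ × 110 = 0.00099.
1/(A₁E₁) + 1/(A₂E₂) = 1/(1975×148×10³) + 1/(350×32×10³) = 9.271×10⁻⁸ N⁻¹.
So P = 0.00099 / 9.271×10⁻⁸ = 10.68 kN.
σ_{invar} = P/A₁ = 10680/1975 = 5.407 MPa, compressive.

σ ≈ 5.41 MPa (compressive)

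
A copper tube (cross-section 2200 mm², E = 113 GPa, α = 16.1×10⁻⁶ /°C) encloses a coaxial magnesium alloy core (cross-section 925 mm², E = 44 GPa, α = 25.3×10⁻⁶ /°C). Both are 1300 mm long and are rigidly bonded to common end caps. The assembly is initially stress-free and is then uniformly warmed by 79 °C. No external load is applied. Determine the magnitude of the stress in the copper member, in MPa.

Equilibrium of a rigid end plate with no external load gives equal and opposite internal forces ±P in the two members. Since α_{magnesium alloy} > α_{copper}, heating drives the magnesium alloy into compression and the copper into tension.
Setting the final lengths equal and cancelling L: (α₁ − α₂)ΔT = P/(A₁E₁) + P/(A₂E₂).
|α₁ − α₂|·ΔT = 9.2×10⁻⁶ × 79 = 0.0007268.
1/(A₁E₁) + 1/(A₂E₂) = 1/(2200×113×10³) + 1/(925×44×10³) = 2.859×10⁻⁸ N⁻¹.
P = 0.0007268 / 2.859×10⁻⁸ = 25420 N = 25.42 kN.
σ_{copper} = P/A₁ = 25420/2200 = 11.55 MPa, tensile.

σ ≈ 11.6 MPa (tensile)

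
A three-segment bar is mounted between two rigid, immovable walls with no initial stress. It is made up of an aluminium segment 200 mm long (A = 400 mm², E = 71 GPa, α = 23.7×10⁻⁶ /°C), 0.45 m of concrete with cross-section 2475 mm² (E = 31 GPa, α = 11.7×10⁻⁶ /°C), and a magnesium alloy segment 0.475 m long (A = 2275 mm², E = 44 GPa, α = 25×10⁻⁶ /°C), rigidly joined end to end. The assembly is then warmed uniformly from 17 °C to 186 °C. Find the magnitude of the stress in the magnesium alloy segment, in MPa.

σ ≈ 92.1 MPa (compressive)

With the walls removed the bar would change length by δ_free = Σ αᵢΔT Lᵢ = 23.7×10⁻⁶×169×200 + 11.7×10⁻⁶×169×450 + 25×10⁻⁶×169×475 = 3.698 mm.
Since the ends are fixed, an axial force P builds up, equal in every segment, with P · Σ Lᵢ/(AᵢEᵢ) = δ_free.
Σ Lᵢ/(AᵢEᵢ) = 200/(400×71×10³) + 450/(2475×31×10³) + 475/(2275×44×10³) = 1.765×10⁻⁵ mm/N.
Hence P = δ_free / Σ(L/AE) = 3.698/1.765×10⁻⁵ = 209.5 kN (compressive).
σ_{magnesium alloy} = P / A = 209500 / 2275 = 92.08 MPa.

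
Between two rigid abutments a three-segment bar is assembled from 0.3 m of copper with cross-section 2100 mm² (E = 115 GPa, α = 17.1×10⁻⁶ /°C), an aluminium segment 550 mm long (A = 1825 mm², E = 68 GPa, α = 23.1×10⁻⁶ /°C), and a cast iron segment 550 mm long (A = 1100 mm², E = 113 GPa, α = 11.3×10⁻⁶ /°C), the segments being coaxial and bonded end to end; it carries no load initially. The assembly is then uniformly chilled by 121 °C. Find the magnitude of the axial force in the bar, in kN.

Free thermal contraction of the whole bar: Σ αᵢΔT Lᵢ = 17.1×10⁻⁶×121×300 + 23.1×10⁻⁶×121×550 + 11.3×10⁻⁶×121×550 = 2.91 mm.
The walls prevent any net length change, so an axial force P (same in every segment) develops. Compatibility: P · Σ Lᵢ/(AᵢEᵢ) = δ_free.
The series flexibility is Σ Lᵢ/(AᵢEᵢ) = 300/(2100×115×10³) + 550/(1825×68×10³) + 550/(1100×113×10³) = 1.01×10⁻⁵ mm/N.
P = 2.91 / 1.01×10⁻⁵ = 288200 N = 288.2 kN, tensile.

P ≈ 288 kN (tensile)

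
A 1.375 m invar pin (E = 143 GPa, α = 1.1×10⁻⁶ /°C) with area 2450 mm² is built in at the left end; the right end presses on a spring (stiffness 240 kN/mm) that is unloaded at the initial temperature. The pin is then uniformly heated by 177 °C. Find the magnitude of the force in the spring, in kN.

The unrestrained thermal change is αΔT L = 1.1×10⁻⁶ × 177 × 1375 = 0.2677 mm.
With a force P in the spring, the elastic change of the pin is PL/(AE) and that of the spring is P/k; compatibility requires their sum to equal δ_free.
So P = δ_free / [L/(AE) + 1/k] = 0.2677 / [ 1375/(2450×143×10³) + 1/(240×10³) ].
P = 0.2677 / 8.091×10⁻⁶ = 33090 N.

P ≈ 33.1 kN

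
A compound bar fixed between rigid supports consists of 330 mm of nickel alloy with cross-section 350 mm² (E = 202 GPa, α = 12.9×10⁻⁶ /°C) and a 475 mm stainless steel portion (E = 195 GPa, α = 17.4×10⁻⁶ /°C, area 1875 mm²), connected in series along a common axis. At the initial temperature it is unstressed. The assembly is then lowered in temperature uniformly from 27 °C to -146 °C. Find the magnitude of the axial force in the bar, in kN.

P ≈ 363 kN (tensile)

If the supports were absent, the total length change would be Σ αᵢΔT Lᵢ = 12.9×10⁻⁶×173×330 + 17.4×10⁻⁶×173×475 = 2.166 mm.
Since the ends are fixed, an axial force P builds up, equal in every segment, with P · Σ Lᵢ/(AᵢEᵢ) = δ_free.
The series flexibility is Σ Lᵢ/(AᵢEᵢ) = 330/(350×202×10³) + 475/(1875×195×10³) = 5.967×10⁻⁶ mm/N.
So P = 2.166 / 5.967×10⁻⁶ = 363.1 kN, tensile.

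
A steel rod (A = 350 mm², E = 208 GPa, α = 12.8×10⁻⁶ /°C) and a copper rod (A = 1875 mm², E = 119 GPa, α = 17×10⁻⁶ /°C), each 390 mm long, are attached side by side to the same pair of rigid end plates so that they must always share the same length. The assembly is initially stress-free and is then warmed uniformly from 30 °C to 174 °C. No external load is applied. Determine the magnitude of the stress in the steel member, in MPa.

The copper has the larger α, so on heating it would change length more than the steel if both were free. The rigid plates force a common final length, so the copper is put into compression and the steel into tension, with equal and opposite forces P (no external load).
Setting the final lengths equal and cancelling L: (α₁ − α₂)ΔT = P/(A₁E₁) + P/(A₂E₂).
|α₁ − α₂|·ΔT = 4.2×10⁻⁶ × 144 = 0.0006048.
1/(A₁E₁) + 1/(A₂E₂) = 1/(350×208×10³) + 1/(1875×119×10³) = 1.822×10⁻⁸ N⁻¹.
P = 0.0006048 / 1.822×10⁻⁸ = 33200 N = 33.2 kN.
σ_{steel} = P/A₁ = 33200/350 = 94.85 MPa, tensile.

σ ≈ 94.9 MPa (tensile)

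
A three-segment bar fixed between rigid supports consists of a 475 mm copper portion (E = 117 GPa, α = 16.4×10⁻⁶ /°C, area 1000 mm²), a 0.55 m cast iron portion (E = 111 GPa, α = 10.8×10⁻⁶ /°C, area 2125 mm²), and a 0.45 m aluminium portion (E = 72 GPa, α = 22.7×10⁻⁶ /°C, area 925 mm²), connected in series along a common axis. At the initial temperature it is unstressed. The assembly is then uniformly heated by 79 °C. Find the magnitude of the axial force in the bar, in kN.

With the walls removed the bar would change length by δ_free = Σ αᵢΔT Lᵢ = 16.4×10⁻⁶×79×475 + 10.8×10⁻⁶×79×550 + 22.7×10⁻⁶×79×450 = 1.892 mm.
The rigid supports impose zero overall length change; the single axial force P common to all segments must satisfy P Σ Lᵢ/(AᵢEᵢ) = δ_free.
Σ Lᵢ/(AᵢEᵢ) = 475/(1000×117×10³) + 550/(2125×111×10³) + 450/(925×72×10³) = 1.315×10⁻⁵ mm/N.
P = 1.892 / 1.315×10⁻⁵ = 143900 N = 143.9 kN, compressive.

P ≈ 144 kN (compressive)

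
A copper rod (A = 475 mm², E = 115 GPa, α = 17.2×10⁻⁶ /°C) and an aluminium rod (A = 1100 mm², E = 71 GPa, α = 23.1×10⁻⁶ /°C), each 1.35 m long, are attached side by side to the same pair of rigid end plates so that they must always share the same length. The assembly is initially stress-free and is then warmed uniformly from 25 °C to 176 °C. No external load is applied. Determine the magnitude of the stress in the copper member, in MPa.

Equilibrium of a rigid end plate with no external load gives equal and opposite internal forces ±P in the two members. Since α_{aluminium} > α_{copper}, heating drives the aluminium into compression and the copper into tension.
Equating the net (thermal + elastic) strains gives |α₁ − α₂|·ΔT = P·[1/(A₁E₁) + 1/(A₂E₂)].
|α₁ − α₂|·ΔT = 5.9×10⁻⁶ × 151 = 0.0008909.
1/(A₁E₁) + 1/(A₂E₂) = 1/(475×115×10³) + 1/(1100×71×10³) = 3.111×10⁻⁸ N⁻¹.
P = 0.0008909 / 3.111×10⁻⁸ = 28640 N = 28.64 kN.
σ_{copper} = P/A₁ = 28640/475 = 60.29 MPa, tensile.

σ ≈ 60.3 MPa (tensile)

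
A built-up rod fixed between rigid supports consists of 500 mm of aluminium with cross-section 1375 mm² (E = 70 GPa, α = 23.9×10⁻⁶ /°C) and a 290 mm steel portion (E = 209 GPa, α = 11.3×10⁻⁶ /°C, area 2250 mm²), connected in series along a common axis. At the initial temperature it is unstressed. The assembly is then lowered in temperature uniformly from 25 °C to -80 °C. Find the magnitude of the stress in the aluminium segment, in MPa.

If the supports were absent, the total length change would be Σ αᵢΔT Lᵢ = 23.9×10⁻⁶×105×500 + 11.3×10⁻⁶×105×290 = 1.599 mm.
The walls prevent any net length change, so an axial force P (same in every segment) develops. Compatibility: P · Σ Lᵢ/(AᵢEᵢ) = δ_free.
The series flexibility is Σ Lᵢ/(AᵢEᵢ) = 500/(1375×70×10³) + 290/(2250×209×10³) = 5.811×10⁻⁶ mm/N.
P = 1.599 / 5.811×10⁻⁶ = 275100 N = 275.1 kN, tensile.
σ_{aluminium} = P / A = 275100 / 1375 = 200.1 MPa.

σ ≈ 200 MPa (tensile)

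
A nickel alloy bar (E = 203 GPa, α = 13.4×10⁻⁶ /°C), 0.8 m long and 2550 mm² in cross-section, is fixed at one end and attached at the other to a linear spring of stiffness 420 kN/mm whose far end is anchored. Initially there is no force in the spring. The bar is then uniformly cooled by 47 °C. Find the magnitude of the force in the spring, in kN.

P ≈ 128 kN

If the spring were absent the bar would shorten by αΔT L = 13.4×10⁻⁶ × 47 × 800 = 0.5038 mm.
With a force P in the spring, the elastic change of the bar is PL/(AE) and that of the spring is P/k; compatibility requires their sum to equal δ_free.
P [ L/(AE) + 1/k ] = δ_free → P [ 800/(2550×203×10³) + 1/(420×10³) ] = 0.5038.
P = 0.5038 / 3.926×10⁻⁶ = 128300 N.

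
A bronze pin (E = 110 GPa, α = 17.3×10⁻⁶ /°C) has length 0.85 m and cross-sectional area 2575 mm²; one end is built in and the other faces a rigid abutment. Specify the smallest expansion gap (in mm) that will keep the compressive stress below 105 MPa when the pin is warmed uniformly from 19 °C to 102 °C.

g ≈ 0.409 mm

With no wall the pin would lengthen by αΔT L = 17.3×10⁻⁶ × 83 × 850 = 1.221 mm.
At the allowable stress the elastic shortening the wall may impose is σL/E = 105 × 850 / (110×10³) = 0.8114 mm.
So the gap has to take up the difference, g_min = δ_free − σL/E = 1.221 − 0.8114 = 0.4092 mm.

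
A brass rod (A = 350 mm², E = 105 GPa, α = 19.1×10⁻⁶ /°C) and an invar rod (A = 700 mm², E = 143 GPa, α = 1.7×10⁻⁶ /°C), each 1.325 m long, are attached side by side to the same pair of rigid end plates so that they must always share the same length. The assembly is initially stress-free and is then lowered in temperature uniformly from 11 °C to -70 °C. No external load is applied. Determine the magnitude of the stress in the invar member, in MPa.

σ ≈ 54.1 MPa (compressive)

The brass has the larger α, so on cooling it would change length more than the invar if both were free. The rigid plates force a common final length, so the brass is put into tension and the invar into compression, with equal and opposite forces P (no external load).
Compatibility of the two members (thermal + elastic change equal): (α₁ − α₂)ΔT = P·[1/(A₁E₁) + 1/(A₂E₂)].
|α₁ − α₂|·ΔT = 17.4×10⁻⁶ × 81 = 0.001409.
1/(A₁E₁) + 1/(A₂E₂) = 1/(350×105×10³) + 1/(700×143×10³) = 3.72×10⁻⁸ N⁻¹.
P = 0.001409 / 3.72×10⁻⁸ = 37890 N = 37.89 kN.
σ_{invar} = P/A₂ = 37890/700 = 54.12 MPa, compressive.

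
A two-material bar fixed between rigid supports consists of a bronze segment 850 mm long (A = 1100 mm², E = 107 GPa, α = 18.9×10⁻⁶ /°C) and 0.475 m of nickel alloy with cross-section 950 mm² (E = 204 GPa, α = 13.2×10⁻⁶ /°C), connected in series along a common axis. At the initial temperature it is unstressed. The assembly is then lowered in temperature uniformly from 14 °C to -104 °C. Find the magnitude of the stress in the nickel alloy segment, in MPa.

σ ≈ 287 MPa (tensile)

If the supports were absent, the total length change would be Σ αᵢΔT Lᵢ = 18.9×10⁻⁶×118×850 + 13.2×10⁻⁶×118×475 = 2.636 mm.
The rigid supports impose zero overall length change; the single axial force P common to all segments must satisfy P Σ Lᵢ/(AᵢEᵢ) = δ_free.
The series flexibility is Σ Lᵢ/(AᵢEᵢ) = 850/(1100×107×10³) + 475/(950×204×10³) = 9.673×10⁻⁶ mm/N.
So P = 2.636 / 9.673×10⁻⁶ = 272.5 kN, tensile.
σ_{nickel alloy} = P / A = 272500 / 950 = 286.8 MPa.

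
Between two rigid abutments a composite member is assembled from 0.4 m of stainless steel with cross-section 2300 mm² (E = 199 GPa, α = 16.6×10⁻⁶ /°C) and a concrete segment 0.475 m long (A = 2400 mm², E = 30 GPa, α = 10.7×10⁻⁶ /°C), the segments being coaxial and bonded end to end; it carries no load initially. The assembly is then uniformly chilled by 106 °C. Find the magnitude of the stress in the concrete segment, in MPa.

σ ≈ 69.3 MPa (tensile)

With the walls removed the bar would change length by δ_free = Σ αᵢΔT Lᵢ = 16.6×10⁻⁶×106×400 + 10.7×10⁻⁶×106×475 = 1.243 mm.
Since the ends are fixed, an axial force P builds up, equal in every segment, with P · Σ Lᵢ/(AᵢEᵢ) = δ_free.
The series flexibility is Σ Lᵢ/(AᵢEᵢ) = 400/(2300×199×10³) + 475/(2400×30×10³) = 7.471×10⁻⁶ mm/N.
P = 1.243 / 7.471×10⁻⁶ = 166300 N = 166.3 kN, tensile.
σ_{concrete} = P / A = 166300 / 2400 = 69.3 MPa.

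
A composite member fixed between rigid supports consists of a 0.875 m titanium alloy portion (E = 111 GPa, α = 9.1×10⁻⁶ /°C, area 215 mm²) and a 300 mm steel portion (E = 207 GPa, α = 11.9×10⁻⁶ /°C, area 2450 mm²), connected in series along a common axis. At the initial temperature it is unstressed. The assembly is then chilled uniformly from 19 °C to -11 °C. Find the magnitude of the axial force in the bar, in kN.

P ≈ 9.29 kN (tensile)

If the supports were absent, the total length change would be Σ αᵢΔT Lᵢ = 9.1×10⁻⁶×30×875 + 11.9×10⁻⁶×30×300 = 0.346 mm.
The rigid supports impose zero overall length change; the single axial force P common to all segments must satisfy P Σ Lᵢ/(AᵢEᵢ) = δ_free.
Σ Lᵢ/(AᵢEᵢ) = 875/(215×111×10³) + 300/(2450×207×10³) = 3.726×10⁻⁵ mm/N.
So P = 0.346 / 3.726×10⁻⁵ = 9.286 kN, tensile.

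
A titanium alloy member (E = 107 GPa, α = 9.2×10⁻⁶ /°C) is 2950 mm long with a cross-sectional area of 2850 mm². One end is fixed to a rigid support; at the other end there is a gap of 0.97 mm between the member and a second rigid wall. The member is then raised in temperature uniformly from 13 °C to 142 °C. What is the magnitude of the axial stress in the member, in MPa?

σ ≈ 91.8 MPa (compressive)

Unrestrained expansion: δ_free = αΔT L = 9.2×10⁻⁶ × 129 × 2950 = 3.501 mm.
After closing the 0.97 mm clearance, 3.501 − 0.97 = 2.531 mm of expansion remains to be suppressed by the wall.
So σ = E(δ_free − g)/L = 107×10³ × 2.531/2950 = 91.8 MPa.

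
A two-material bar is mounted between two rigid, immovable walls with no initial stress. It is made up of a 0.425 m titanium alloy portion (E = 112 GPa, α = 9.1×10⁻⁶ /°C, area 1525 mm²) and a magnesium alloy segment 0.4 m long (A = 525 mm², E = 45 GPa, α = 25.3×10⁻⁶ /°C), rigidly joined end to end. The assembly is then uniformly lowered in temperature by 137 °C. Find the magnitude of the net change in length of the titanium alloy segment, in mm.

With the walls removed the bar would change length by δ_free = Σ αᵢΔT Lᵢ = 9.1×10⁻⁶×137×425 + 25.3×10⁻⁶×137×400 = 1.916 mm.
The walls prevent any net length change, so an axial force P (same in every segment) develops. Compatibility: P · Σ Lᵢ/(AᵢEᵢ) = δ_free.
Σ Lᵢ/(AᵢEᵢ) = 425/(1525×112×10³) + 400/(525×45×10³) = 1.942×10⁻⁵ mm/N.
So P = 1.916 / 1.942×10⁻⁵ = 98.68 kN, tensile.
For the titanium alloy segment, free thermal change = 9.1×10⁻⁶×137×425 = 0.5298 mm and elastic change from P = 98680×425/(1525×112×10³) = 0.2455 mm; these oppose, so the net change is 0.284 mm (segment shortens).

|ΔL| ≈ 0.284 mm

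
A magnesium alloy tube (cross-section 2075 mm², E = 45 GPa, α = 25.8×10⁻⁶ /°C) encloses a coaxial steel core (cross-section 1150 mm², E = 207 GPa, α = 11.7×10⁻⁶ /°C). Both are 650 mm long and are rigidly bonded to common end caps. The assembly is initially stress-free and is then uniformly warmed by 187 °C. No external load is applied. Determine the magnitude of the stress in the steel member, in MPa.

σ ≈ 154 MPa (tensile)

Equilibrium of a rigid end plate with no external load gives equal and opposite internal forces ±P in the two members. Since α_{magnesium alloy} > α_{steel}, heating drives the magnesium alloy into compression and the steel into tension.
Setting the final lengths equal and cancelling L: (α₁ − α₂)ΔT = P/(A₁E₁) + P/(A₂E₂).
|α₁ − α₂|·ΔT = 14.1×10⁻⁶ × 187 = 0.002637.
1/(A₁E₁) + 1/(A₂E₂) = 1/(2075×45×10³) + 1/(1150×207×10³) = 1.491×10⁻⁸ N⁻¹.
So P = 0.002637 / 1.491×10⁻⁸ = 176.8 kN.
σ_{steel} = P/A₂ = 176800/1150 = 153.8 MPa, tensile.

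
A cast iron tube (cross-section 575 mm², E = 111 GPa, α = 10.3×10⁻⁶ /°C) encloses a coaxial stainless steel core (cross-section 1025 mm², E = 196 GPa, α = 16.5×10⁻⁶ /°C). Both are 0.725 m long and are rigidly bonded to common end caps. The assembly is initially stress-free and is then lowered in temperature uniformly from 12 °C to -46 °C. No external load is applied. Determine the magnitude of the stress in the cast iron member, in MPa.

The stainless steel has the larger α, so on cooling it would change length more than the cast iron if both were free. The rigid plates force a common final length, so the stainless steel is put into tension and the cast iron into compression, with equal and opposite forces P (no external load).
Compatibility of the two members (thermal + elastic change equal): (α₁ − α₂)ΔT = P·[1/(A₁E₁) + 1/(A₂E₂)].
|α₁ − α₂|·ΔT = 6.2×10⁻⁶ × 58 = 0.0003596.
1/(A₁E₁) + 1/(A₂E₂) = 1/(575×111×10³) + 1/(1025×196×10³) = 2.065×10⁻⁸ N⁻¹.
P = 0.0003596 / 2.065×10⁻⁸ = 17420 N = 17.42 kN.
σ_{cast iron} = P/A₁ = 17420/575 = 30.29 MPa, compressive.

σ ≈ 30.3 MPa (compressive)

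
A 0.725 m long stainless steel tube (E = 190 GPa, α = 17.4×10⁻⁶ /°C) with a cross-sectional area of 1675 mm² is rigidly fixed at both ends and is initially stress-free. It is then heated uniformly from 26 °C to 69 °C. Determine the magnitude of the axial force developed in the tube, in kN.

P ≈ 238 kN (compressive)

Full restraint means ε = 0, so the stress is σ = EαΔT = 190×10³ × 17.4×10⁻⁶ × 43 = 142.2 MPa.
P = AEαΔT = 1675 × 190×10³ × 17.4×10⁻⁶ × 43 = 238.1 kN (compressive).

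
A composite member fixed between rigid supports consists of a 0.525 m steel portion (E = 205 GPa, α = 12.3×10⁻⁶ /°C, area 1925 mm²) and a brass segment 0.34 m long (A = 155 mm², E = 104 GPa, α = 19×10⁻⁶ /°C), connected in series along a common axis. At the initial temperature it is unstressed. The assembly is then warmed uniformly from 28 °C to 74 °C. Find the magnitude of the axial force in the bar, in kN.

P ≈ 26.5 kN (compressive)

If the supports were absent, the total length change would be Σ αᵢΔT Lᵢ = 12.3×10⁻⁶×46×525 + 19×10⁻⁶×46×340 = 0.5942 mm.
Since the ends are fixed, an axial force P builds up, equal in every segment, with P · Σ Lᵢ/(AᵢEᵢ) = δ_free.
Σ Lᵢ/(AᵢEᵢ) = 525/(1925×205×10³) + 340/(155×104×10³) = 2.242×10⁻⁵ mm/N.
P = 0.5942 / 2.242×10⁻⁵ = 26500 N = 26.5 kN, compressive.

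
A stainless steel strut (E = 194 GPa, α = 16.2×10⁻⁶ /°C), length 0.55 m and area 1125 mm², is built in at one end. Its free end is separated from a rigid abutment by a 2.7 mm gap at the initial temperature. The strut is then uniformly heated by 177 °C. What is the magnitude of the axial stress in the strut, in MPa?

σ ≈ 0 MPa

If the wall were absent the strut would grow by αΔT L = 16.2×10⁻⁶ × 177 × 550 = 1.577 mm.
Since δ_free = 1.58 mm is less than the 2.7 mm gap, the strut never touches the wall. No axial force develops.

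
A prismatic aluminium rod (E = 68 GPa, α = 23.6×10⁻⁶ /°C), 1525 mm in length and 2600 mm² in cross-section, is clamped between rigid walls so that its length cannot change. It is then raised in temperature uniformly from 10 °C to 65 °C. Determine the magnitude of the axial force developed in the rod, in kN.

P ≈ 229 kN (compressive)

With zero net strain, σ = E·αΔT = 68 GPa × 23.6×10⁻⁶ × 55 = 88.26 MPa.
Then P = σA = 88.26 × 2600 mm² = 229.5 kN, compressive.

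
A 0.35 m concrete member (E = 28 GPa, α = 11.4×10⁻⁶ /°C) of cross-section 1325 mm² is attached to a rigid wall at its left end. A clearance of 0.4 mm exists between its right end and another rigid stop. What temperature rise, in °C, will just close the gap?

ΔT ≈ 100 °C

The gap closes when αΔT L = 0.4 mm, since the member is still unstressed at that instant.
ΔT = 0.4 / (11.4×10⁻⁶ × 350) = 100.3 °C.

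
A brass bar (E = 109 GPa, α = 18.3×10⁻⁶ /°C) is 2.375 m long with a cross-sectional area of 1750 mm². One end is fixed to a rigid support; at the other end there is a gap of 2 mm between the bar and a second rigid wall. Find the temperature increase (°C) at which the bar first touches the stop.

The gap closes when αΔT L = 2 mm, since the bar is still unstressed at that instant.
ΔT = 2 / (18.3×10⁻⁶ × 2375) = 46.02 °C.

ΔT ≈ 46 °C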